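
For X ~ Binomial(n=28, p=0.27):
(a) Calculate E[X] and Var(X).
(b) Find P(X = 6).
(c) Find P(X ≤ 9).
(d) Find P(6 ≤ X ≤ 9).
(a) E[X] = 7.5600, Var(X) = 5.5188
(b) P(X = 6) = 0.143657
(c) P(X ≤ 9) = 0.798514
(d) P(6 ≤ X ≤ 9) = 0.606035

We have X ~ Binomial(n=28, p=0.27).

(a) Moments:
E[X] = 7.5600
Var(X) = 5.5188
σ = √Var(X) = 2.3492

(b) Point probability using PMF:
P(X = 6) = 0.143657

(c) Cumulative probability using CDF:
P(X ≤ 9) = F(9) = 0.798514

(d) Range probability:
P(6 ≤ X ≤ 9) = P(X ≤ 9) - P(X ≤ 5)
                   = F(9) - F(5)
                   = 0.798514 - 0.192479
                   = 0.606035

This means approximately 60.6% of outcomes fall in the interval [6, 9].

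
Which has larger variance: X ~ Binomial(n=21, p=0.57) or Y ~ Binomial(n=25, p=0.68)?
Y has larger variance (5.4400 > 5.1471)

Compute the variance for each distribution:

X ~ Binomial(n=21, p=0.57):
Var(X) = 5.1471

Y ~ Binomial(n=25, p=0.68):
Var(Y) = 5.4400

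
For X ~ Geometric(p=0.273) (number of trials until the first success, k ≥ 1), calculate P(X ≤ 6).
0.852359

We have X ~ Geometric(p=0.273) (number of trials until the first success, k ≥ 1).

The CDF gives us P(X ≤ k).

Using the CDF:
P(X ≤ 6) = 0.852359

This means there's approximately a 85.2% chance that X is at most 6.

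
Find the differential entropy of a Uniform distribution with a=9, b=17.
2.0794 nats

We have X ~ Uniform(a=9, b=17).

The differential entropy measures the uncertainty or information content of the distribution.

For a Uniform distribution with a=9, b=17:
h(X) = 2.0794 nats

(In bits, this would be 3.0000 bits.)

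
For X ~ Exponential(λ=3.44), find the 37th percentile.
0.1343

We have X ~ Exponential(λ=3.44).

We want to find x such that P(X ≤ x) = 0.37.

This is the 37th percentile, which means 37% of values fall below this point.

Using the inverse CDF (quantile function):
x = F⁻¹(0.37) = 0.1343

Verification: P(X ≤ 0.1343) = 0.37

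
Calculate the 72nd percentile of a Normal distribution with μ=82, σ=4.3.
84.5062

We have X ~ Normal(μ=82, σ=4.3).

We want to find x such that P(X ≤ x) = 0.72.

This is the 72nd percentile, which means 72% of values fall below this point.

Using the inverse CDF (quantile function):
x = F⁻¹(0.72) = 84.5062

Verification: P(X ≤ 84.5062) = 0.72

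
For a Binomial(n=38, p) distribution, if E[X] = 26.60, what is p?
p = 0.7

For a Binomial(n, p) distribution:
E[X] = n × p

Given n = 38 and E[X] = 26.60:
26.60 = 38 × p
p = 26.60 / 38 = 0.7

Verification: Binomial(38, 0.7) has E[X] = 26.60 ✓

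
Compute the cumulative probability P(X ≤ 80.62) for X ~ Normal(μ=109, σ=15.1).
0.030090

We have X ~ Normal(μ=109, σ=15.1).

The CDF gives us P(X ≤ k).

Using the CDF:
P(X ≤ 80.62) = 0.030090

This means there's approximately a 3.0% chance that X is at most 80.62.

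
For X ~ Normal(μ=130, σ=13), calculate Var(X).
169.0000

We have X ~ Normal(μ=130, σ=13).

For a Normal distribution with μ=130, σ=13:
Var(X) = 169.0000

The variance measures the spread of the distribution around the mean.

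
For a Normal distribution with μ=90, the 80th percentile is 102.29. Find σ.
σ = 14.6028

For X ~ Normal(μ, σ), the p-th percentile satisfies x = μ + z_p × σ,
where z_p = Φ⁻¹(p) is the standard normal quantile.

Step 1: z_{0.8} = Φ⁻¹(0.8) = 0.8416

Step 2: Solve for σ:
102.29 = 90 + 0.8416 × σ
σ = (102.29 - 90) / 0.8416
σ = 12.29 / 0.8416
σ = 14.6028

Verification: μ + z × σ = 90 + 0.8416 × 14.6028 = 102.29 ✓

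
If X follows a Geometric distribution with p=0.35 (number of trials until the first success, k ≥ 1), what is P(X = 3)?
0.147875

We have X ~ Geometric(p=0.35) (number of trials until the first success, k ≥ 1).

For a Geometric distribution, the PMF gives us the probability of each outcome.

Using the PMF formula:
P(X = 3) = 0.147875

Rounded to 4 decimal places: 0.1479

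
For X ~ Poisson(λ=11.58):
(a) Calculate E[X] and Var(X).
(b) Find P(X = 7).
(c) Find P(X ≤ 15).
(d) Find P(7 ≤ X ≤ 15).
(a) E[X] = 11.5800, Var(X) = 11.5800
(b) P(X = 7) = 0.051808
(c) P(X ≤ 15) = 0.873191
(d) P(7 ≤ X ≤ 15) = 0.815475

We have X ~ Poisson(λ=11.58).

(a) Moments:
E[X] = 11.5800
Var(X) = 11.5800
σ = √Var(X) = 3.4029

(b) Point probability using PMF:
P(X = 7) = 0.051808

(c) Cumulative probability using CDF:
P(X ≤ 15) = F(15) = 0.873191

(d) Range probability:
P(7 ≤ X ≤ 15) = P(X ≤ 15) - P(X ≤ 6)
                   = F(15) - F(6)
                   = 0.873191 - 0.057716
                   = 0.815475

This means approximately 81.5% of outcomes fall in the interval [7, 15].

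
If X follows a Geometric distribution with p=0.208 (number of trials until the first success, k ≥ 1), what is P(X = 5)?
0.081840

We have X ~ Geometric(p=0.208) (number of trials until the first success, k ≥ 1).

For a Geometric distribution, the PMF gives us the probability of each outcome.

Using the PMF formula:
P(X = 5) = 0.081840

Rounded to 4 decimal places: 0.0818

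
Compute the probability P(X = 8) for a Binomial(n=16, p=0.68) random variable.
0.064692

We have X ~ Binomial(n=16, p=0.68).

For a Binomial distribution, the PMF gives us the probability of each outcome.

Using the PMF formula:
P(X = 8) = 0.064692

Rounded to 4 decimal places: 0.0647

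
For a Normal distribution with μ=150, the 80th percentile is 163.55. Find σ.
σ = 16.0999

For X ~ Normal(μ, σ), the p-th percentile satisfies x = μ + z_p × σ,
where z_p = Φ⁻¹(p) is the standard normal quantile.

Step 1: z_{0.8} = Φ⁻¹(0.8) = 0.8416

Step 2: Solve for σ:
163.55 = 150 + 0.8416 × σ
σ = (163.55 - 150) / 0.8416
σ = 13.55 / 0.8416
σ = 16.0999

Verification: μ + z × σ = 150 + 0.8416 × 16.0999 = 163.55 ✓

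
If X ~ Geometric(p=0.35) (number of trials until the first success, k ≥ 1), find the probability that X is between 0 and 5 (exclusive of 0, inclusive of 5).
0.883971

We have X ~ Geometric(p=0.35) (number of trials until the first success, k ≥ 1).

To find P(0 < X ≤ 5), we use:
P(0 < X ≤ 5) = P(X ≤ 5) - P(X ≤ 0)
                 = F(5) - F(0)
                 = 0.883971 - 0.000000
                 = 0.883971

So there's approximately a 88.4% chance that X falls in this range.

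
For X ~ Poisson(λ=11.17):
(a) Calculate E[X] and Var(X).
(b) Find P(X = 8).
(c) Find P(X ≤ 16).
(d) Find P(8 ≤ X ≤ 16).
(a) E[X] = 11.1700, Var(X) = 11.1700
(b) P(X = 8) = 0.084691
(c) P(X ≤ 16) = 0.937597
(d) P(8 ≤ X ≤ 16) = 0.805048

We have X ~ Poisson(λ=11.17).

(a) Moments:
E[X] = 11.1700
Var(X) = 11.1700
σ = √Var(X) = 3.3422

(b) Point probability using PMF:
P(X = 8) = 0.084691

(c) Cumulative probability using CDF:
P(X ≤ 16) = F(16) = 0.937597

(d) Range probability:
P(8 ≤ X ≤ 16) = P(X ≤ 16) - P(X ≤ 7)
                   = F(16) - F(7)
                   = 0.937597 - 0.132549
                   = 0.805048

This means approximately 80.5% of outcomes fall in the interval [8, 16].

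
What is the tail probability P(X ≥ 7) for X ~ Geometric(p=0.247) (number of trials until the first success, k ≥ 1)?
0.182293

We have X ~ Geometric(p=0.247) (number of trials until the first success, k ≥ 1).

For discrete distributions, P(X ≥ 7) = 1 - P(X ≤ 6).

P(X ≤ 6) = 0.817707
P(X ≥ 7) = 1 - 0.817707 = 0.182293

So there's approximately a 18.2% chance that X is at least 7.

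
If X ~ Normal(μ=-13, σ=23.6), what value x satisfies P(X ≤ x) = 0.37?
-20.8317

We have X ~ Normal(μ=-13, σ=23.6).

We want to find x such that P(X ≤ x) = 0.37.

This is the 37th percentile, which means 37% of values fall below this point.

Using the inverse CDF (quantile function):
x = F⁻¹(0.37) = -20.8317

Verification: P(X ≤ -20.8317) = 0.37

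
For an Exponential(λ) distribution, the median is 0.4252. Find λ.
λ = 1.6302

For X ~ Exponential(λ), the CDF is F(x) = 1 - e^(-λx).
The median m satisfies F(m) = 0.5:
1 - e^(-λm) = 0.5
e^(-λm) = 0.5
λm = ln(2)
m = ln(2) / λ

Given m = 0.4252:
λ = ln(2) / 0.4252 = 0.693147 / 0.4252 = 1.6302

Verification: ln(2) / 1.6302 = 0.4252 ✓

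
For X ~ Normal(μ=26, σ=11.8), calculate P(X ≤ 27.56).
0.552588

We have X ~ Normal(μ=26, σ=11.8).

The CDF gives us P(X ≤ k).

Using the CDF:
P(X ≤ 27.56) = 0.552588

This means there's approximately a 55.3% chance that X is at most 27.56.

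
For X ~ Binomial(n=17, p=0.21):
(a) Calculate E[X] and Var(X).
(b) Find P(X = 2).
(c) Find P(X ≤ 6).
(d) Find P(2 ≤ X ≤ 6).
(a) E[X] = 3.5700, Var(X) = 2.8203
(b) P(X = 2) = 0.174737
(c) P(X ≤ 6) = 0.952142
(d) P(2 ≤ X ≤ 6) = 0.851791

We have X ~ Binomial(n=17, p=0.21).

(a) Moments:
E[X] = 3.5700
Var(X) = 2.8203
σ = √Var(X) = 1.6794

(b) Point probability using PMF:
P(X = 2) = 0.174737

(c) Cumulative probability using CDF:
P(X ≤ 6) = F(6) = 0.952142

(d) Range probability:
P(2 ≤ X ≤ 6) = P(X ≤ 6) - P(X ≤ 1)
                   = F(6) - F(1)
                   = 0.952142 - 0.100351
                   = 0.851791

This means approximately 85.2% of outcomes fall in the interval [2, 6].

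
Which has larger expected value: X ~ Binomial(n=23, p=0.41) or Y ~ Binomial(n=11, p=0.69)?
X has larger mean (9.4300 > 7.5900)

Compute the expected value for each distribution:

X ~ Binomial(n=23, p=0.41):
E[X] = 9.4300

Y ~ Binomial(n=11, p=0.69):
E[Y] = 7.5900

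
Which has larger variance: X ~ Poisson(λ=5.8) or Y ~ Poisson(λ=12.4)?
Y has larger variance (12.4000 > 5.8000)

Compute the variance for each distribution:

X ~ Poisson(λ=5.8):
Var(X) = 5.8000

Y ~ Poisson(λ=12.4):
Var(Y) = 12.4000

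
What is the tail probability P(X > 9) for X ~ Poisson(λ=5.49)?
0.053260

We have X ~ Poisson(λ=5.49).

P(X > 9) = 1 - P(X ≤ 9)
                = 1 - F(9)
                = 1 - 0.946740
                = 0.053260

So there's approximately a 5.3% chance that X exceeds 9.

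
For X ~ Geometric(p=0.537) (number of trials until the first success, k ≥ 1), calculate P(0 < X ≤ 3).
0.900747

We have X ~ Geometric(p=0.537) (number of trials until the first success, k ≥ 1).

To find P(0 < X ≤ 3), we use:
P(0 < X ≤ 3) = P(X ≤ 3) - P(X ≤ 0)
                 = F(3) - F(0)
                 = 0.900747 - 0.000000
                 = 0.900747

So there's approximately a 90.1% chance that X falls in this range.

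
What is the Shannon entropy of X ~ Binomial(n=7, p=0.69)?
1.6037 nats

We have X ~ Binomial(n=7, p=0.69).

The Shannon entropy measures the uncertainty or information content of the distribution.

For a Binomial distribution with n=7, p=0.69:
H(X) = 1.6037 nats

(In bits, this would be 2.3137 bits.)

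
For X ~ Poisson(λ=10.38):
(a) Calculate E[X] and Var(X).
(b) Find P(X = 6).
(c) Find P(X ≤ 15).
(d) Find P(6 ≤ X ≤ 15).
(a) E[X] = 10.3800, Var(X) = 10.3800
(b) P(X = 6) = 0.053936
(c) P(X ≤ 15) = 0.936784
(d) P(6 ≤ X ≤ 15) = 0.882777

We have X ~ Poisson(λ=10.38).

(a) Moments:
E[X] = 10.3800
Var(X) = 10.3800
σ = √Var(X) = 3.2218

(b) Point probability using PMF:
P(X = 6) = 0.053936

(c) Cumulative probability using CDF:
P(X ≤ 15) = F(15) = 0.936784

(d) Range probability:
P(6 ≤ X ≤ 15) = P(X ≤ 15) - P(X ≤ 5)
                   = F(15) - F(5)
                   = 0.936784 - 0.054007
                   = 0.882777

This means approximately 88.3% of outcomes fall in the interval [6, 15].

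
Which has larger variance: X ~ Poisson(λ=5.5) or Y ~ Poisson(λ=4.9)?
X has larger variance (5.5000 > 4.9000)

Compute the variance for each distribution:

X ~ Poisson(λ=5.5):
Var(X) = 5.5000

Y ~ Poisson(λ=4.9):
Var(Y) = 4.9000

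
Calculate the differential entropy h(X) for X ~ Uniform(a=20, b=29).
2.1972 nats

We have X ~ Uniform(a=20, b=29).

The differential entropy measures the uncertainty or information content of the distribution.

For a Uniform distribution with a=20, b=29:
h(X) = 2.1972 nats

(In bits, this would be 3.1699 bits.)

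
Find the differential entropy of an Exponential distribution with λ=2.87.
-0.0543 nats

We have X ~ Exponential(λ=2.87).

The differential entropy measures the uncertainty or information content of the distribution.

For an Exponential distribution with λ=2.87:
h(X) = -0.0543 nats

(In bits, this would be -0.0784 bits.)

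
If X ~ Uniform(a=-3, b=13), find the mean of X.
5.0000

We have X ~ Uniform(a=-3, b=13).

For a Uniform distribution with a=-3, b=13:
E[X] = 5.0000

This is the expected (average) value of X.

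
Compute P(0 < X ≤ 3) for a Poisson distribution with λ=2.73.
0.642248

We have X ~ Poisson(λ=2.73).

To find P(0 < X ≤ 3), we use:
P(0 < X ≤ 3) = P(X ≤ 3) - P(X ≤ 0)
                 = F(3) - F(0)
                 = 0.707468 - 0.065219
                 = 0.642248

So there's approximately a 64.2% chance that X falls in this range.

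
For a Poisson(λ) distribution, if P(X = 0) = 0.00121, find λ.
λ = 6.7171

For a Poisson(λ) distribution, the PMF at 0 is:
P(X = 0) = λ^0 e^(-λ) / 0! = e^(-λ)

Given P(X = 0) = 0.00121:
e^(-λ) = 0.00121
-λ = ln(0.00121)
λ = -ln(0.00121) = 6.7171

Verification: e^(-6.7171) = 0.00121 ✓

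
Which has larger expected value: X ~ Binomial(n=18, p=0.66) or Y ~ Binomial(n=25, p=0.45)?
X has larger mean (11.8800 > 11.2500)

Compute the expected value for each distribution:

X ~ Binomial(n=18, p=0.66):
E[X] = 11.8800

Y ~ Binomial(n=25, p=0.45):
E[Y] = 11.2500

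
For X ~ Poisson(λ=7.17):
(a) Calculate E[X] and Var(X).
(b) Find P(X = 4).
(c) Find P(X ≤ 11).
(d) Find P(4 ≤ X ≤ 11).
(a) E[X] = 7.1700, Var(X) = 7.1700
(b) P(X = 4) = 0.084718
(c) P(X ≤ 11) = 0.938595
(d) P(4 ≤ X ≤ 11) = 0.865272

We have X ~ Poisson(λ=7.17).

(a) Moments:
E[X] = 7.1700
Var(X) = 7.1700
σ = √Var(X) = 2.6777

(b) Point probability using PMF:
P(X = 4) = 0.084718

(c) Cumulative probability using CDF:
P(X ≤ 11) = F(11) = 0.938595

(d) Range probability:
P(4 ≤ X ≤ 11) = P(X ≤ 11) - P(X ≤ 3)
                   = F(11) - F(3)
                   = 0.938595 - 0.073323
                   = 0.865272

This means approximately 86.5% of outcomes fall in the interval [4, 11].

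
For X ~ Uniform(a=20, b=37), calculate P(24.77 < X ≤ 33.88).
0.535882

We have X ~ Uniform(a=20, b=37).

To find P(24.77 < X ≤ 33.88), we use:
P(24.77 < X ≤ 33.88) = P(X ≤ 33.88) - P(X ≤ 24.77)
                 = F(33.88) - F(24.77)
                 = 0.816471 - 0.280588
                 = 0.535882

So there's approximately a 53.6% chance that X falls in this range.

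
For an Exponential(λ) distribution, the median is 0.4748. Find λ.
λ = 1.4599

For X ~ Exponential(λ), the CDF is F(x) = 1 - e^(-λx).
The median m satisfies F(m) = 0.5:
1 - e^(-λm) = 0.5
e^(-λm) = 0.5
λm = ln(2)
m = ln(2) / λ

Given m = 0.4748:
λ = ln(2) / 0.4748 = 0.693147 / 0.4748 = 1.4599

Verification: ln(2) / 1.4599 = 0.4748 ✓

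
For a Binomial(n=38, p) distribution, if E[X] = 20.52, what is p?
p = 0.54

For a Binomial(n, p) distribution:
E[X] = n × p

Given n = 38 and E[X] = 20.52:
20.52 = 38 × p
p = 20.52 / 38 = 0.54

Verification: Binomial(38, 0.54) has E[X] = 20.52 ✓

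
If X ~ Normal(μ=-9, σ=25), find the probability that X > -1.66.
0.384532

We have X ~ Normal(μ=-9, σ=25).

P(X > -1.66) = 1 - P(X ≤ -1.66)
                = 1 - F(-1.66)
                = 1 - 0.615468
                = 0.384532

So there's approximately a 38.5% chance that X exceeds -1.66.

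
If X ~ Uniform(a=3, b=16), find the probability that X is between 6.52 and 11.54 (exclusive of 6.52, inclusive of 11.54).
0.386154

We have X ~ Uniform(a=3, b=16).

To find P(6.52 < X ≤ 11.54), we use:
P(6.52 < X ≤ 11.54) = P(X ≤ 11.54) - P(X ≤ 6.52)
                 = F(11.54) - F(6.52)
                 = 0.656923 - 0.270769
                 = 0.386154

So there's approximately a 38.6% chance that X falls in this range.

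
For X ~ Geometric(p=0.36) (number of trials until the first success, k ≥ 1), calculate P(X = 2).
0.230400

We have X ~ Geometric(p=0.36) (number of trials until the first success, k ≥ 1).

For a Geometric distribution, the PMF gives us the probability of each outcome.

Using the PMF formula:
P(X = 2) = 0.230400

Rounded to 4 decimal places: 0.2304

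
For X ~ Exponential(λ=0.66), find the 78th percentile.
2.2941

We have X ~ Exponential(λ=0.66).

We want to find x such that P(X ≤ x) = 0.78.

This is the 78th percentile, which means 78% of values fall below this point.

Using the inverse CDF (quantile function):
x = F⁻¹(0.78) = 2.2941

Verification: P(X ≤ 2.2941) = 0.78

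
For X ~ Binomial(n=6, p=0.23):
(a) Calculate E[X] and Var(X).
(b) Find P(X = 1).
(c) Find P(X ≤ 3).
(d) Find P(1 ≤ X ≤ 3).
(a) E[X] = 1.3800, Var(X) = 1.0626
(b) P(X = 1) = 0.373536
(c) P(X ≤ 3) = 0.971991
(d) P(1 ≤ X ≤ 3) = 0.763568

We have X ~ Binomial(n=6, p=0.23).

(a) Moments:
E[X] = 1.3800
Var(X) = 1.0626
σ = √Var(X) = 1.0308

(b) Point probability using PMF:
P(X = 1) = 0.373536

(c) Cumulative probability using CDF:
P(X ≤ 3) = F(3) = 0.971991

(d) Range probability:
P(1 ≤ X ≤ 3) = P(X ≤ 3) - P(X ≤ 0)
                   = F(3) - F(0)
                   = 0.971991 - 0.208422
                   = 0.763568

This means approximately 76.4% of outcomes fall in the interval [1, 3].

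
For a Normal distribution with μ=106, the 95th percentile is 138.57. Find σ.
σ = 19.8012

For X ~ Normal(μ, σ), the p-th percentile satisfies x = μ + z_p × σ,
where z_p = Φ⁻¹(p) is the standard normal quantile.

Step 1: z_{0.95} = Φ⁻¹(0.95) = 1.6449

Step 2: Solve for σ:
138.57 = 106 + 1.6449 × σ
σ = (138.57 - 106) / 1.6449
σ = 32.57 / 1.6449
σ = 19.8012

Verification: μ + z × σ = 106 + 1.6449 × 19.8012 = 138.57 ✓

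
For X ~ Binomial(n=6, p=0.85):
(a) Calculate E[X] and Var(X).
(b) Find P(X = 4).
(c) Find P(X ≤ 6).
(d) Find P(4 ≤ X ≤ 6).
(a) E[X] = 5.1000, Var(X) = 0.7650
(b) P(X = 4) = 0.176177
(c) P(X ≤ 6) = 1.000000
(d) P(4 ≤ X ≤ 6) = 0.952661

We have X ~ Binomial(n=6, p=0.85).

(a) Moments:
E[X] = 5.1000
Var(X) = 0.7650
σ = √Var(X) = 0.8746

(b) Point probability using PMF:
P(X = 4) = 0.176177

(c) Cumulative probability using CDF:
P(X ≤ 6) = F(6) = 1.000000

(d) Range probability:
P(4 ≤ X ≤ 6) = P(X ≤ 6) - P(X ≤ 3)
                   = F(6) - F(3)
                   = 1.000000 - 0.047339
                   = 0.952661

This means approximately 95.3% of outcomes fall in the interval [4, 6].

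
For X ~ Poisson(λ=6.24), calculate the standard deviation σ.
2.4980

We have X ~ Poisson(λ=6.24).

For a Poisson distribution with λ=6.24:
σ = √Var(X) = 2.4980

The standard deviation is the square root of the variance.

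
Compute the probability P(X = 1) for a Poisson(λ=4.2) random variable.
0.062981

We have X ~ Poisson(λ=4.2).

For a Poisson distribution, the PMF gives us the probability of each outcome.

Using the PMF formula:
P(X = 1) = 0.062981

Rounded to 4 decimal places: 0.0630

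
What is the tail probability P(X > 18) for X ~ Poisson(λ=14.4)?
0.140793

We have X ~ Poisson(λ=14.4).

P(X > 18) = 1 - P(X ≤ 18)
                = 1 - F(18)
                = 1 - 0.859207
                = 0.140793

So there's approximately a 14.1% chance that X exceeds 18.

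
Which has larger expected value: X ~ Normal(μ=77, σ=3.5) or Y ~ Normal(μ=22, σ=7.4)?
X has larger mean (77.0000 > 22.0000)

Compute the expected value for each distribution:

X ~ Normal(μ=77, σ=3.5):
E[X] = 77.0000

Y ~ Normal(μ=22, σ=7.4):
E[Y] = 22.0000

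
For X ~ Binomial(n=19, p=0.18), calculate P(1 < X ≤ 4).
0.633311

We have X ~ Binomial(n=19, p=0.18).

To find P(1 < X ≤ 4), we use:
P(1 < X ≤ 4) = P(X ≤ 4) - P(X ≤ 1)
                 = F(4) - F(1)
                 = 0.752439 - 0.119128
                 = 0.633311

So there's approximately a 63.3% chance that X falls in this range.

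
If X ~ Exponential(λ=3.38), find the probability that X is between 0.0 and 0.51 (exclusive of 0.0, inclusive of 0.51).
0.821613

We have X ~ Exponential(λ=3.38).

To find P(0.0 < X ≤ 0.51), we use:
P(0.0 < X ≤ 0.51) = P(X ≤ 0.51) - P(X ≤ 0.0)
                 = F(0.51) - F(0.0)
                 = 0.821613 - 0.000000
                 = 0.821613

So there's approximately a 82.2% chance that X falls in this range.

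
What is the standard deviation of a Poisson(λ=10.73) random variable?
3.2757

We have X ~ Poisson(λ=10.73).

For a Poisson distribution with λ=10.73:
σ = √Var(X) = 3.2757

The standard deviation is the square root of the variance.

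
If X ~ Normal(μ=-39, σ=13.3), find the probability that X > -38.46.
0.483807

We have X ~ Normal(μ=-39, σ=13.3).

P(X > -38.46) = 1 - P(X ≤ -38.46)
                = 1 - F(-38.46)
                = 1 - 0.516193
                = 0.483807

So there's approximately a 48.4% chance that X exceeds -38.46.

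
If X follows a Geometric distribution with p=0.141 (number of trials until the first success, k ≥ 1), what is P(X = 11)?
0.030843

We have X ~ Geometric(p=0.141) (number of trials until the first success, k ≥ 1).

For a Geometric distribution, the PMF gives us the probability of each outcome.

Using the PMF formula:
P(X = 11) = 0.030843

Rounded to 4 decimal places: 0.0308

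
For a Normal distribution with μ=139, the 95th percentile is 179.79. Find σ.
σ = 24.7986

For X ~ Normal(μ, σ), the p-th percentile satisfies x = μ + z_p × σ,
where z_p = Φ⁻¹(p) is the standard normal quantile.

Step 1: z_{0.95} = Φ⁻¹(0.95) = 1.6449

Step 2: Solve for σ:
179.79 = 139 + 1.6449 × σ
σ = (179.79 - 139) / 1.6449
σ = 40.79 / 1.6449
σ = 24.7986

Verification: μ + z × σ = 139 + 1.6449 × 24.7986 = 179.79 ✓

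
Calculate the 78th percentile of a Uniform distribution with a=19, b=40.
35.3800

We have X ~ Uniform(a=19, b=40).

We want to find x such that P(X ≤ x) = 0.78.

This is the 78th percentile, which means 78% of values fall below this point.

Using the inverse CDF (quantile function):
x = F⁻¹(0.78) = 35.3800

Verification: P(X ≤ 35.3800) = 0.78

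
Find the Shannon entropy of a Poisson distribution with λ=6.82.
2.3655 nats

We have X ~ Poisson(λ=6.82).

The Shannon entropy measures the uncertainty or information content of the distribution.

For a Poisson distribution with λ=6.82:
H(X) = 2.3655 nats

(In bits, this would be 3.4126 bits.)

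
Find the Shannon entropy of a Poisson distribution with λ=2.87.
1.9072 nats

We have X ~ Poisson(λ=2.87).

The Shannon entropy measures the uncertainty or information content of the distribution.

For a Poisson distribution with λ=2.87:
H(X) = 1.9072 nats

(In bits, this would be 2.7515 bits.)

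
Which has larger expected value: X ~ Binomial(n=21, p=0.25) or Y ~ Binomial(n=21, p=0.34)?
Y has larger mean (7.1400 > 5.2500)

Compute the expected value for each distribution:

X ~ Binomial(n=21, p=0.25):
E[X] = 5.2500

Y ~ Binomial(n=21, p=0.34):
E[Y] = 7.1400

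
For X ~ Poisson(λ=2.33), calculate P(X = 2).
0.264104

We have X ~ Poisson(λ=2.33).

For a Poisson distribution, the PMF gives us the probability of each outcome.

Using the PMF formula:
P(X = 2) = 0.264104

Rounded to 4 decimal places: 0.2641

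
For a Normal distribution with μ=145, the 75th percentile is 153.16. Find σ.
σ = 12.0980

For X ~ Normal(μ, σ), the p-th percentile satisfies x = μ + z_p × σ,
where z_p = Φ⁻¹(p) is the standard normal quantile.

Step 1: z_{0.75} = Φ⁻¹(0.75) = 0.6745

Step 2: Solve for σ:
153.16 = 145 + 0.6745 × σ
σ = (153.16 - 145) / 0.6745
σ = 8.16 / 0.6745
σ = 12.0980

Verification: μ + z × σ = 145 + 0.6745 × 12.0980 = 153.16 ✓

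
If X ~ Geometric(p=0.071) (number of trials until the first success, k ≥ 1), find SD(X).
13.5753

We have X ~ Geometric(p=0.071) (number of trials until the first success, k ≥ 1).

For a Geometric distribution with p=0.071 (number of trials until the first success, k ≥ 1):
σ = √Var(X) = 13.5753

The standard deviation is the square root of the variance.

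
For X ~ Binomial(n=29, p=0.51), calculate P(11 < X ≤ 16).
0.626076

We have X ~ Binomial(n=29, p=0.51).

To find P(11 < X ≤ 16), we use:
P(11 < X ≤ 16) = P(X ≤ 16) - P(X ≤ 11)
                 = F(16) - F(11)
                 = 0.736720 - 0.110644
                 = 0.626076

So there's approximately a 62.6% chance that X falls in this range.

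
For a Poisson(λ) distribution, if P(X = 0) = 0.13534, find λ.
λ = 2.0000

For a Poisson(λ) distribution, the PMF at 0 is:
P(X = 0) = λ^0 e^(-λ) / 0! = e^(-λ)

Given P(X = 0) = 0.13534:
e^(-λ) = 0.13534
-λ = ln(0.13534)
λ = -ln(0.13534) = 2.0000

Verification: e^(-2.0000) = 0.13534 ✓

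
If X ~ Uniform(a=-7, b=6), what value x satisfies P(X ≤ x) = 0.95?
5.3500

We have X ~ Uniform(a=-7, b=6).

We want to find x such that P(X ≤ x) = 0.95.

This is the 95th percentile, which means 95% of values fall below this point.

Using the inverse CDF (quantile function):
x = F⁻¹(0.95) = 5.3500

Verification: P(X ≤ 5.3500) = 0.95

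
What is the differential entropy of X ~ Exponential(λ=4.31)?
-0.4609 nats

We have X ~ Exponential(λ=4.31).

The differential entropy measures the uncertainty or information content of the distribution.

For an Exponential distribution with λ=4.31:
h(X) = -0.4609 nats

(In bits, this would be -0.6650 bits.)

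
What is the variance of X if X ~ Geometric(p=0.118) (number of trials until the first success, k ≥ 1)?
63.3439

We have X ~ Geometric(p=0.118) (number of trials until the first success, k ≥ 1).

For a Geometric distribution with p=0.118 (number of trials until the first success, k ≥ 1):
Var(X) = 63.3439

The variance measures the spread of the distribution around the mean.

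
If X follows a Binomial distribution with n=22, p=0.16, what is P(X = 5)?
0.142516

We have X ~ Binomial(n=22, p=0.16).

For a Binomial distribution, the PMF gives us the probability of each outcome.

Using the PMF formula:
P(X = 5) = 0.142516

Rounded to 4 decimal places: 0.1425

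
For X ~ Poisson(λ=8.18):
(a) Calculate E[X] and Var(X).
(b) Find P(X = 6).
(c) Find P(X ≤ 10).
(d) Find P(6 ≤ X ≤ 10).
(a) E[X] = 8.1800, Var(X) = 8.1800
(b) P(X = 6) = 0.116589
(c) P(X ≤ 10) = 0.797626
(d) P(6 ≤ X ≤ 10) = 0.622328

We have X ~ Poisson(λ=8.18).

(a) Moments:
E[X] = 8.1800
Var(X) = 8.1800
σ = √Var(X) = 2.8601

(b) Point probability using PMF:
P(X = 6) = 0.116589

(c) Cumulative probability using CDF:
P(X ≤ 10) = F(10) = 0.797626

(d) Range probability:
P(6 ≤ X ≤ 10) = P(X ≤ 10) - P(X ≤ 5)
                   = F(10) - F(5)
                   = 0.797626 - 0.175298
                   = 0.622328

This means approximately 62.2% of outcomes fall in the interval [6, 10].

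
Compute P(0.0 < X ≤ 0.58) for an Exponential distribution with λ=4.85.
0.939975

We have X ~ Exponential(λ=4.85).

To find P(0.0 < X ≤ 0.58), we use:
P(0.0 < X ≤ 0.58) = P(X ≤ 0.58) - P(X ≤ 0.0)
                 = F(0.58) - F(0.0)
                 = 0.939975 - 0.000000
                 = 0.939975

So there's approximately a 94.0% chance that X falls in this range.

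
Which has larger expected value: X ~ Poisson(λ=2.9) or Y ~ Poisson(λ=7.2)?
Y has larger mean (7.2000 > 2.9000)

Compute the expected value for each distribution:

X ~ Poisson(λ=2.9):
E[X] = 2.9000

Y ~ Poisson(λ=7.2):
E[Y] = 7.2000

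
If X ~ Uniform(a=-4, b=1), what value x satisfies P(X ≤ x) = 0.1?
-3.5000

We have X ~ Uniform(a=-4, b=1).

We want to find x such that P(X ≤ x) = 0.1.

This is the 10th percentile, which means 10% of values fall below this point.

Using the inverse CDF (quantile function):
x = F⁻¹(0.1) = -3.5000

Verification: P(X ≤ -3.5000) = 0.1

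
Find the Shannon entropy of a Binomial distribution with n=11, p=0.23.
1.7320 nats

We have X ~ Binomial(n=11, p=0.23).

The Shannon entropy measures the uncertainty or information content of the distribution.

For a Binomial distribution with n=11, p=0.23:
H(X) = 1.7320 nats

(In bits, this would be 2.4988 bits.)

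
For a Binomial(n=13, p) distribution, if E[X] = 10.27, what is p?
p = 0.79

For a Binomial(n, p) distribution:
E[X] = n × p

Given n = 13 and E[X] = 10.27:
10.27 = 13 × p
p = 10.27 / 13 = 0.79

Verification: Binomial(13, 0.79) has E[X] = 10.27 ✓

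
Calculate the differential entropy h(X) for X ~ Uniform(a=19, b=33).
2.6391 nats

We have X ~ Uniform(a=19, b=33).

The differential entropy measures the uncertainty or information content of the distribution.

For a Uniform distribution with a=19, b=33:
h(X) = 2.6391 nats

(In bits, this would be 3.8074 bits.)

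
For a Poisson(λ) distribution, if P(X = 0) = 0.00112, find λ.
λ = 6.7944

For a Poisson(λ) distribution, the PMF at 0 is:
P(X = 0) = λ^0 e^(-λ) / 0! = e^(-λ)

Given P(X = 0) = 0.00112:
e^(-λ) = 0.00112
-λ = ln(0.00112)
λ = -ln(0.00112) = 6.7944

Verification: e^(-6.7944) = 0.00112 ✓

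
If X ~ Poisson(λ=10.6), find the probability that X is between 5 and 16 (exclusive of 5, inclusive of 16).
0.909918

We have X ~ Poisson(λ=10.6).

To find P(5 < X ≤ 16), we use:
P(5 < X ≤ 16) = P(X ≤ 16) - P(X ≤ 5)
                 = F(16) - F(5)
                 = 0.957445 - 0.047527
                 = 0.909918

So there's approximately a 91.0% chance that X falls in this range.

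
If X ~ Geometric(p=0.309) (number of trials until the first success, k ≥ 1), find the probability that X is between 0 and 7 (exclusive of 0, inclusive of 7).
0.924778

We have X ~ Geometric(p=0.309) (number of trials until the first success, k ≥ 1).

To find P(0 < X ≤ 7), we use:
P(0 < X ≤ 7) = P(X ≤ 7) - P(X ≤ 0)
                 = F(7) - F(0)
                 = 0.924778 - 0.000000
                 = 0.924778

So there's approximately a 92.5% chance that X falls in this range.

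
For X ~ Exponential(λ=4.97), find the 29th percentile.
0.0689

We have X ~ Exponential(λ=4.97).

We want to find x such that P(X ≤ x) = 0.29.

This is the 29th percentile, which means 29% of values fall below this point.

Using the inverse CDF (quantile function):
x = F⁻¹(0.29) = 0.0689

Verification: P(X ≤ 0.0689) = 0.29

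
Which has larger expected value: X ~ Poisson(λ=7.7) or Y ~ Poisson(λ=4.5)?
X has larger mean (7.7000 > 4.5000)

Compute the expected value for each distribution:

X ~ Poisson(λ=7.7):
E[X] = 7.7000

Y ~ Poisson(λ=4.5):
E[Y] = 4.5000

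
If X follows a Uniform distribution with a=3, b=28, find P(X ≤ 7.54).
0.181600

We have X ~ Uniform(a=3, b=28).

The CDF gives us P(X ≤ k).

Using the CDF:
P(X ≤ 7.54) = 0.181600

This means there's approximately a 18.2% chance that X is at most 7.54.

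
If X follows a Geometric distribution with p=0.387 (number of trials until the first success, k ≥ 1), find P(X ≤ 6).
0.946941

We have X ~ Geometric(p=0.387) (number of trials until the first success, k ≥ 1).

The CDF gives us P(X ≤ k).

Using the CDF:
P(X ≤ 6) = 0.946941

This means there's approximately a 94.7% chance that X is at most 6.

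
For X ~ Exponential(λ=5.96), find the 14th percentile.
0.0253

We have X ~ Exponential(λ=5.96).

We want to find x such that P(X ≤ x) = 0.14.

This is the 14th percentile, which means 14% of values fall below this point.

Using the inverse CDF (quantile function):
x = F⁻¹(0.14) = 0.0253

Verification: P(X ≤ 0.0253) = 0.14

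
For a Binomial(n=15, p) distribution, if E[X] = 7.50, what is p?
p = 0.5

For a Binomial(n, p) distribution:
E[X] = n × p

Given n = 15 and E[X] = 7.50:
7.50 = 15 × p
p = 7.50 / 15 = 0.5

Verification: Binomial(15, 0.5) has E[X] = 7.50 ✓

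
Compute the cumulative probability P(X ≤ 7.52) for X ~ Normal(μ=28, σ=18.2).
0.130236

We have X ~ Normal(μ=28, σ=18.2).

The CDF gives us P(X ≤ k).

Using the CDF:
P(X ≤ 7.52) = 0.130236

This means there's approximately a 13.0% chance that X is at most 7.52.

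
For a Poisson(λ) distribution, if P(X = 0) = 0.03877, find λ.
λ = 3.2501

For a Poisson(λ) distribution, the PMF at 0 is:
P(X = 0) = λ^0 e^(-λ) / 0! = e^(-λ)

Given P(X = 0) = 0.03877:
e^(-λ) = 0.03877
-λ = ln(0.03877)
λ = -ln(0.03877) = 3.2501

Verification: e^(-3.2501) = 0.03877 ✓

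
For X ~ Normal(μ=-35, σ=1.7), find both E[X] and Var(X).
E[X] = -35.0000, Var(X) = 2.8900

We have X ~ Normal(μ=-35, σ=1.7).

For a Normal distribution with μ=-35, σ=1.7:

Expected value:
E[X] = -35.0000

Variance:
Var(X) = 2.8900

Standard deviation:
σ = √Var(X) = 1.7000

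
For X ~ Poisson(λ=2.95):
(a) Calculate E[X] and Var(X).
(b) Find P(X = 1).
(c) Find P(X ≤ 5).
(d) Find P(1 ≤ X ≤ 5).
(a) E[X] = 2.9500, Var(X) = 2.9500
(b) P(X = 1) = 0.154402
(c) P(X ≤ 5) = 0.921039
(d) P(1 ≤ X ≤ 5) = 0.868699

We have X ~ Poisson(λ=2.95).

(a) Moments:
E[X] = 2.9500
Var(X) = 2.9500
σ = √Var(X) = 1.7176

(b) Point probability using PMF:
P(X = 1) = 0.154402

(c) Cumulative probability using CDF:
P(X ≤ 5) = F(5) = 0.921039

(d) Range probability:
P(1 ≤ X ≤ 5) = P(X ≤ 5) - P(X ≤ 0)
                   = F(5) - F(0)
                   = 0.921039 - 0.052340
                   = 0.868699

This means approximately 86.9% of outcomes fall in the interval [1, 5].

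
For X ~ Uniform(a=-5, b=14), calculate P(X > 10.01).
0.210000

We have X ~ Uniform(a=-5, b=14).

P(X > 10.01) = 1 - P(X ≤ 10.01)
                = 1 - F(10.01)
                = 1 - 0.790000
                = 0.210000

So there's approximately a 21.0% chance that X exceeds 10.01.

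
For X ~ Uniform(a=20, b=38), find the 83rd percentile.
34.9400

We have X ~ Uniform(a=20, b=38).

We want to find x such that P(X ≤ x) = 0.83.

This is the 83rd percentile, which means 83% of values fall below this point.

Using the inverse CDF (quantile function):
x = F⁻¹(0.83) = 34.9400

Verification: P(X ≤ 34.9400) = 0.83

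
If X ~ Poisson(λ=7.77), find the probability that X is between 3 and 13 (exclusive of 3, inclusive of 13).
0.922695

We have X ~ Poisson(λ=7.77).

To find P(3 < X ≤ 13), we use:
P(3 < X ≤ 13) = P(X ≤ 13) - P(X ≤ 3)
                 = F(13) - F(3)
                 = 0.972153 - 0.049458
                 = 0.922695

So there's approximately a 92.3% chance that X falls in this range.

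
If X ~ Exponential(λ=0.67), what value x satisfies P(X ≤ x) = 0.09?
0.1408

We have X ~ Exponential(λ=0.67).

We want to find x such that P(X ≤ x) = 0.09.

This is the 9th percentile, which means 9% of values fall below this point.

Using the inverse CDF (quantile function):
x = F⁻¹(0.09) = 0.1408

Verification: P(X ≤ 0.1408) = 0.09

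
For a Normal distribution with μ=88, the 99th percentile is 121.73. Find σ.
σ = 14.4991

For X ~ Normal(μ, σ), the p-th percentile satisfies x = μ + z_p × σ,
where z_p = Φ⁻¹(p) is the standard normal quantile.

Step 1: z_{0.99} = Φ⁻¹(0.99) = 2.3263

Step 2: Solve for σ:
121.73 = 88 + 2.3263 × σ
σ = (121.73 - 88) / 2.3263
σ = 33.73 / 2.3263
σ = 14.4991

Verification: μ + z × σ = 88 + 2.3263 × 14.4991 = 121.73 ✓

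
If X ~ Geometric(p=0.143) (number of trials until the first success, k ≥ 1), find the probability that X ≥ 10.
0.249360

We have X ~ Geometric(p=0.143) (number of trials until the first success, k ≥ 1).

For discrete distributions, P(X ≥ 10) = 1 - P(X ≤ 9).

P(X ≤ 9) = 0.750640
P(X ≥ 10) = 1 - 0.750640 = 0.249360

So there's approximately a 24.9% chance that X is at least 10.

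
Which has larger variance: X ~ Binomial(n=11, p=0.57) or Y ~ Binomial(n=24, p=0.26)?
Y has larger variance (4.6176 > 2.6961)

Compute the variance for each distribution:

X ~ Binomial(n=11, p=0.57):
Var(X) = 2.6961

Y ~ Binomial(n=24, p=0.26):
Var(Y) = 4.6176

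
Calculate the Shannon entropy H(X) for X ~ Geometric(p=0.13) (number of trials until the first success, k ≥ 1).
2.9722 nats

We have X ~ Geometric(p=0.13) (number of trials until the first success, k ≥ 1).

The Shannon entropy measures the uncertainty or information content of the distribution.

For a Geometric distribution with p=0.13 (number of trials until the first success, k ≥ 1):
H(X) = 2.9722 nats

(In bits, this would be 4.2880 bits.)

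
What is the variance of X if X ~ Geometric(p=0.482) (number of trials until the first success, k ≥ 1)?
2.2296

We have X ~ Geometric(p=0.482) (number of trials until the first success, k ≥ 1).

For a Geometric distribution with p=0.482 (number of trials until the first success, k ≥ 1):
Var(X) = 2.2296

The variance measures the spread of the distribution around the mean.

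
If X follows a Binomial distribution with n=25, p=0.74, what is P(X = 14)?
0.024156

We have X ~ Binomial(n=25, p=0.74).

For a Binomial distribution, the PMF gives us the probability of each outcome.

Using the PMF formula:
P(X = 14) = 0.024156

Rounded to 4 decimal places: 0.0242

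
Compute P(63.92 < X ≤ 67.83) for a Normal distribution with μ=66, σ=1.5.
0.805996

We have X ~ Normal(μ=66, σ=1.5).

To find P(63.92 < X ≤ 67.83), we use:
P(63.92 < X ≤ 67.83) = P(X ≤ 67.83) - P(X ≤ 63.92)
                 = F(67.83) - F(63.92)
                 = 0.888768 - 0.082772
                 = 0.805996

So there's approximately a 80.6% chance that X falls in this range.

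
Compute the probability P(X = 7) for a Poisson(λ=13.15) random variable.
0.026247

We have X ~ Poisson(λ=13.15).

For a Poisson distribution, the PMF gives us the probability of each outcome.

Using the PMF formula:
P(X = 7) = 0.026247

Rounded to 4 decimal places: 0.0262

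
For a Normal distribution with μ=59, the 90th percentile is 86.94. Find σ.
σ = 21.8017

For X ~ Normal(μ, σ), the p-th percentile satisfies x = μ + z_p × σ,
where z_p = Φ⁻¹(p) is the standard normal quantile.

Step 1: z_{0.9} = Φ⁻¹(0.9) = 1.2816

Step 2: Solve for σ:
86.94 = 59 + 1.2816 × σ
σ = (86.94 - 59) / 1.2816
σ = 27.94 / 1.2816
σ = 21.8017

Verification: μ + z × σ = 59 + 1.2816 × 21.8017 = 86.94 ✓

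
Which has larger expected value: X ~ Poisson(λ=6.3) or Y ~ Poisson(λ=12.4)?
Y has larger mean (12.4000 > 6.3000)

Compute the expected value for each distribution:

X ~ Poisson(λ=6.3):
E[X] = 6.3000

Y ~ Poisson(λ=12.4):
E[Y] = 12.4000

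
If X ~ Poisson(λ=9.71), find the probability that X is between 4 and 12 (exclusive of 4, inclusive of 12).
0.782975

We have X ~ Poisson(λ=9.71).

To find P(4 < X ≤ 12), we use:
P(4 < X ≤ 12) = P(X ≤ 12) - P(X ≤ 4)
                 = F(12) - F(4)
                 = 0.818216 - 0.035241
                 = 0.782975

So there's approximately a 78.3% chance that X falls in this range.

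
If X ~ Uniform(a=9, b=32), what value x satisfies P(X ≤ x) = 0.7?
25.1000

We have X ~ Uniform(a=9, b=32).

We want to find x such that P(X ≤ x) = 0.7.

This is the 70th percentile, which means 70% of values fall below this point.

Using the inverse CDF (quantile function):
x = F⁻¹(0.7) = 25.1000

Verification: P(X ≤ 25.1000) = 0.7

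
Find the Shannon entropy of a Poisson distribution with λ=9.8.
2.5511 nats

We have X ~ Poisson(λ=9.8).

The Shannon entropy measures the uncertainty or information content of the distribution.

For a Poisson distribution with λ=9.8:
H(X) = 2.5511 nats

(In bits, this would be 3.6805 bits.)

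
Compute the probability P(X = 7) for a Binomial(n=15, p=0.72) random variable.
0.024386

We have X ~ Binomial(n=15, p=0.72).

For a Binomial distribution, the PMF gives us the probability of each outcome.

Using the PMF formula:
P(X = 7) = 0.024386

Rounded to 4 decimal places: 0.0244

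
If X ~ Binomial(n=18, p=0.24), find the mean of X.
4.3200

We have X ~ Binomial(n=18, p=0.24).

For a Binomial distribution with n=18, p=0.24:
E[X] = 4.3200

This is the expected (average) value of X.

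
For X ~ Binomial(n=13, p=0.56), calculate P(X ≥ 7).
0.670997

We have X ~ Binomial(n=13, p=0.56).

For discrete distributions, P(X ≥ 7) = 1 - P(X ≤ 6).

P(X ≤ 6) = 0.329003
P(X ≥ 7) = 1 - 0.329003 = 0.670997

So there's approximately a 67.1% chance that X is at least 7.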